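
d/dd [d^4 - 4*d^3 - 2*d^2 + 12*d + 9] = 4*d^3 - 12*d^2 - 4*d + 12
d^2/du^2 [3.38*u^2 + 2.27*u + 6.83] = 6.76000000000000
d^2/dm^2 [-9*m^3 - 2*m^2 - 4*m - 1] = -54*m - 4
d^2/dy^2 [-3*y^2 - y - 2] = -6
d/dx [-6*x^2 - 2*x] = -12*x - 2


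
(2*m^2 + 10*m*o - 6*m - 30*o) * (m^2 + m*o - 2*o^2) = 2*m^4 + 12*m^3*o - 6*m^3 + 6*m^2*o^2 - 36*m^2*o - 20*m*o^3 - 18*m*o^2 + 60*o^3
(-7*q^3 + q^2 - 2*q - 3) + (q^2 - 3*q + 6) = -7*q^3 + 2*q^2 - 5*q + 3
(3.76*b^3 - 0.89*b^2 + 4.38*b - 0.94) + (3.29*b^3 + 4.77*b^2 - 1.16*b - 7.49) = 7.05*b^3 + 3.88*b^2 + 3.22*b - 8.43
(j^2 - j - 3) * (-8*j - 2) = -8*j^3 + 6*j^2 + 26*j + 6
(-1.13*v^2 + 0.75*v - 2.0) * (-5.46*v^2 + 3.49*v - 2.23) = 6.1698*v^4 - 8.0387*v^3 + 16.0574*v^2 - 8.6525*v + 4.46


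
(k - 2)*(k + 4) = k^2 + 2*k - 8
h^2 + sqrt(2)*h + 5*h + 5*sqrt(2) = (h + 5)*(h + sqrt(2))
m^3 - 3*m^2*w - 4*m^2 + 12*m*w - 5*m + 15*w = (m - 5)*(m + 1)*(m - 3*w)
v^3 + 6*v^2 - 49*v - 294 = (v - 7)*(v + 6)*(v + 7)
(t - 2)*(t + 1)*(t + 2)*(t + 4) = t^4 + 5*t^3 - 20*t - 16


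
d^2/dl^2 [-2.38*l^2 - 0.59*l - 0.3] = -4.76000000000000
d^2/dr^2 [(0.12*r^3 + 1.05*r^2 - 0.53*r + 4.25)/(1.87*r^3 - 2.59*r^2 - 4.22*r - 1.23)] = (8.505882*r^6 - 5.438334*r^5 + 246.771558*r^4 - 330.451532*r^3 - 61.135464*r^2 + 348.582264*r + 132.972076)/(6.539203*r^9 - 27.170913*r^8 - 6.63831300000001*r^7 + 92.354816*r^6 + 50.724132*r^5 - 104.885625*r^4 - 147.326003*r^3 - 77.468229*r^2 - 19.153314*r - 1.860867)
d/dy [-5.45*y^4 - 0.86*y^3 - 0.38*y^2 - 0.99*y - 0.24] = -21.8*y^3 - 2.58*y^2 - 0.76*y - 0.99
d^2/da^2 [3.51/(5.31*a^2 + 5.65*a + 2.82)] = (-197.936622*a^2 - 210.61053*a + 3.51*(10.62*a + 5.65)*(21.24*a + 11.3) - 105.118884)/(5.31*a^2 + 5.65*a + 2.82)^3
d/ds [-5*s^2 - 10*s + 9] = -10*s - 10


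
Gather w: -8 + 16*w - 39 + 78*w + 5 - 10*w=84*w - 42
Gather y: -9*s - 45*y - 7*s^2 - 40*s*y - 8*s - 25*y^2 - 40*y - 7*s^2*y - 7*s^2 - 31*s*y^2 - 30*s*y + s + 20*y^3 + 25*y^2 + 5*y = -14*s^2 - 31*s*y^2 - 16*s + 20*y^3 + y*(-7*s^2 - 70*s - 80)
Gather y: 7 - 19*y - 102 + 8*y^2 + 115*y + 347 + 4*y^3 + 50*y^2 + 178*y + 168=4*y^3 + 58*y^2 + 274*y + 420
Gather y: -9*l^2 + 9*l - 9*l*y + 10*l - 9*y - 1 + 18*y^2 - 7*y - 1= -9*l^2 + 19*l + 18*y^2 + y*(-9*l - 16) - 2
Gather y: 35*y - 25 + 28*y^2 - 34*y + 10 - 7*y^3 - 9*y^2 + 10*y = -7*y^3 + 19*y^2 + 11*y - 15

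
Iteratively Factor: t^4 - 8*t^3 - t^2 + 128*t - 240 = (t - 5)*(t^3 - 3*t^2 - 16*t + 48) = (t - 5)*(t + 4)*(t^2 - 7*t + 12) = (t - 5)*(t - 4)*(t + 4)*(t - 3)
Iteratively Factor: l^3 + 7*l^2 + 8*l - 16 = (l - 1)*(l^2 + 8*l + 16) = (l - 1)*(l + 4)*(l + 4)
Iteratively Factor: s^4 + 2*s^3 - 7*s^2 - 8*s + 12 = (s - 2)*(s^3 + 4*s^2 + s - 6) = (s - 2)*(s - 1)*(s^2 + 5*s + 6) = (s - 2)*(s - 1)*(s + 2)*(s + 3)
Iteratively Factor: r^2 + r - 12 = (r + 4)*(r - 3)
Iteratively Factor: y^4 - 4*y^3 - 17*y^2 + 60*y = (y + 4)*(y^3 - 8*y^2 + 15*y) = (y - 3)*(y + 4)*(y^2 - 5*y) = (y - 5)*(y - 3)*(y + 4)*(y)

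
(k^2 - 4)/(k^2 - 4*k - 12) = (k - 2)/(k - 6)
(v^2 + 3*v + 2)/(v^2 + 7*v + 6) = (v + 2)/(v + 6)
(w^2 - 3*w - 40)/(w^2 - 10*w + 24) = (w^2 - 3*w - 40)/(w^2 - 10*w + 24)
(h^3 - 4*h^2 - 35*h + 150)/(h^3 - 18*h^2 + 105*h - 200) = (h + 6)/(h - 8)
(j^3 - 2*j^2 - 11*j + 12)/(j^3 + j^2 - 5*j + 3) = (j - 4)/(j - 1)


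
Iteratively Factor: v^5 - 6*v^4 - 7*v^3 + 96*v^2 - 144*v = (v)*(v^4 - 6*v^3 - 7*v^2 + 96*v - 144) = v*(v - 4)*(v^3 - 2*v^2 - 15*v + 36) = v*(v - 4)*(v - 3)*(v^2 + v - 12) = v*(v - 4)*(v - 3)*(v + 4)*(v - 3)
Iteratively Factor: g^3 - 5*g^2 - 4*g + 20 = (g + 2)*(g^2 - 7*g + 10) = (g - 5)*(g + 2)*(g - 2)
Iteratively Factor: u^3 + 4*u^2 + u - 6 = (u - 1)*(u^2 + 5*u + 6) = (u - 1)*(u + 2)*(u + 3)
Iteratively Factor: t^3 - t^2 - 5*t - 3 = (t + 1)*(t^2 - 2*t - 3) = (t - 3)*(t + 1)*(t + 1)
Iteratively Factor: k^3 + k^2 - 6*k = (k + 3)*(k^2 - 2*k) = (k - 2)*(k + 3)*(k)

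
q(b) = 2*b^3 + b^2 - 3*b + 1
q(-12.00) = -3275.00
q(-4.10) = -107.73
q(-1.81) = -2.15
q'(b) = 6*b^2 + 2*b - 3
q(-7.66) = -816.25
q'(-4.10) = 89.66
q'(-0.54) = -2.33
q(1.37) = 3.91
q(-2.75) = -24.78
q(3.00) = 55.00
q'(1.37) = 11.00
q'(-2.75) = 36.88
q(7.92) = 1033.55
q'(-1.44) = 6.56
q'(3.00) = 57.00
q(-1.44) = 1.42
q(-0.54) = 2.60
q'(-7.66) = 333.73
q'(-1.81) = 13.04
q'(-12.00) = 837.00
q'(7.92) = 389.20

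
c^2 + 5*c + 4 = (c + 1)*(c + 4)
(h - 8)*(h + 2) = h^2 - 6*h - 16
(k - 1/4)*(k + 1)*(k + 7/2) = k^3 + 17*k^2/4 + 19*k/8 - 7/8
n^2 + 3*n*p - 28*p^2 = (n - 4*p)*(n + 7*p)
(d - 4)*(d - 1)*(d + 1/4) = d^3 - 19*d^2/4 + 11*d/4 + 1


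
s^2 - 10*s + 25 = (s - 5)^2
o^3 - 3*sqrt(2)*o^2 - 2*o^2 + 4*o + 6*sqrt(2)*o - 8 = (o - 2)*(o - 2*sqrt(2))*(o - sqrt(2))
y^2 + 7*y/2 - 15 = (y - 5/2)*(y + 6)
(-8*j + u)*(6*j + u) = -48*j^2 - 2*j*u + u^2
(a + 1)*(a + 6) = a^2 + 7*a + 6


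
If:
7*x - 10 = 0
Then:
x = 10/7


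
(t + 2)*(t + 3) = t^2 + 5*t + 6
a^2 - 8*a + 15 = (a - 5)*(a - 3)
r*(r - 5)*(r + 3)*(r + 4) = r^4 + 2*r^3 - 23*r^2 - 60*r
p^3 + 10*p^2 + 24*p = p*(p + 4)*(p + 6)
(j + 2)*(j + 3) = j^2 + 5*j + 6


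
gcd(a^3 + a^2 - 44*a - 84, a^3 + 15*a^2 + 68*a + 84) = a^2 + 8*a + 12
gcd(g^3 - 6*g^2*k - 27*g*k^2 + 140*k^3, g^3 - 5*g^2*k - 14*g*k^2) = g - 7*k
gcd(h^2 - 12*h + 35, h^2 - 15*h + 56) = h - 7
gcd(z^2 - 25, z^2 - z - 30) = z + 5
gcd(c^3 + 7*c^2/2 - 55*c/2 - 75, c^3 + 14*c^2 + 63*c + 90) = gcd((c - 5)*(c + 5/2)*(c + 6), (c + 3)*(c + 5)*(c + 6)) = c + 6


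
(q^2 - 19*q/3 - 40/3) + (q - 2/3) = q^2 - 16*q/3 - 14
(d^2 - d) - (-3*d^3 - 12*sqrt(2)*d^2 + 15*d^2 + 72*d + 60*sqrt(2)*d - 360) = 3*d^3 - 14*d^2 + 12*sqrt(2)*d^2 - 60*sqrt(2)*d - 73*d + 360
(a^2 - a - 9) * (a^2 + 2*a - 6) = a^4 + a^3 - 17*a^2 - 12*a + 54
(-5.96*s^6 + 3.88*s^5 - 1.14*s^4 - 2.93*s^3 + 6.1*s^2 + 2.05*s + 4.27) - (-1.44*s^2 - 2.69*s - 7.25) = -5.96*s^6 + 3.88*s^5 - 1.14*s^4 - 2.93*s^3 + 7.54*s^2 + 4.74*s + 11.52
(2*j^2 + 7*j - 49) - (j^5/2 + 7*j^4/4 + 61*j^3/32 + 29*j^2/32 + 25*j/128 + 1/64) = -j^5/2 - 7*j^4/4 - 61*j^3/32 + 35*j^2/32 + 871*j/128 - 3137/64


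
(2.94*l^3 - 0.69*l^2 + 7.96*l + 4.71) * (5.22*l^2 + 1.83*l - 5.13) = 15.3468*l^5 + 1.7784*l^4 + 25.2063*l^3 + 42.6927*l^2 - 32.2155*l - 24.1623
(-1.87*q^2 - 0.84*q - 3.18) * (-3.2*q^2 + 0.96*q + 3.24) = 5.984*q^4 + 0.8928*q^3 + 3.3108*q^2 - 5.7744*q - 10.3032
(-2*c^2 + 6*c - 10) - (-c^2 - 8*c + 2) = -c^2 + 14*c - 12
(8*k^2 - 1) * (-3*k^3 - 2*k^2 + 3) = -24*k^5 - 16*k^4 + 3*k^3 + 26*k^2 - 3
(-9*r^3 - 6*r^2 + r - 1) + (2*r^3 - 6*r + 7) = -7*r^3 - 6*r^2 - 5*r + 6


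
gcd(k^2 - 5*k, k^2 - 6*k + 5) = k - 5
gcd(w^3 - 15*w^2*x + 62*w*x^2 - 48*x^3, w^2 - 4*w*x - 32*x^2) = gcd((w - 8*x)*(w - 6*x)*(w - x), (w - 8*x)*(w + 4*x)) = -w + 8*x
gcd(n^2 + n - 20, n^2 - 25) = n + 5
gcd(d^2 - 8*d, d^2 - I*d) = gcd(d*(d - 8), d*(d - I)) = d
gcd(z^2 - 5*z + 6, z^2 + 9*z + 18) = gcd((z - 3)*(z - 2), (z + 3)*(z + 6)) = 1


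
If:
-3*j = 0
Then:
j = 0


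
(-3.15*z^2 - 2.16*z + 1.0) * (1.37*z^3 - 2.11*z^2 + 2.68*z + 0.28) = -4.3155*z^5 + 3.6873*z^4 - 2.5144*z^3 - 8.7808*z^2 + 2.0752*z + 0.28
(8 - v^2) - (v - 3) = -v^2 - v + 11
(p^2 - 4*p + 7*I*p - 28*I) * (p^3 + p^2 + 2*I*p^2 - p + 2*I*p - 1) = p^5 - 3*p^4 + 9*I*p^4 - 19*p^3 - 27*I*p^3 + 45*p^2 - 43*I*p^2 + 60*p + 21*I*p + 28*I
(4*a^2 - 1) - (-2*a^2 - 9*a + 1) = 6*a^2 + 9*a - 2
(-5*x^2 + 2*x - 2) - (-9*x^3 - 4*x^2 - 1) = 9*x^3 - x^2 + 2*x - 1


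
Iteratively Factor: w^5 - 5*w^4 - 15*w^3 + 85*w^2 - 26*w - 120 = (w - 2)*(w^4 - 3*w^3 - 21*w^2 + 43*w + 60) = (w - 5)*(w - 2)*(w^3 + 2*w^2 - 11*w - 12) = (w - 5)*(w - 3)*(w - 2)*(w^2 + 5*w + 4) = (w - 5)*(w - 3)*(w - 2)*(w + 1)*(w + 4)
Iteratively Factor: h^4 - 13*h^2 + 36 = (h - 3)*(h^3 + 3*h^2 - 4*h - 12) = (h - 3)*(h + 2)*(h^2 + h - 6) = (h - 3)*(h + 2)*(h + 3)*(h - 2)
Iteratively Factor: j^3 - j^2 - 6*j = (j)*(j^2 - j - 6) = j*(j - 3)*(j + 2)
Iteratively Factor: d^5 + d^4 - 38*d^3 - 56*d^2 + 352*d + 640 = (d - 5)*(d^4 + 6*d^3 - 8*d^2 - 96*d - 128) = (d - 5)*(d + 4)*(d^3 + 2*d^2 - 16*d - 32) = (d - 5)*(d - 4)*(d + 4)*(d^2 + 6*d + 8) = (d - 5)*(d - 4)*(d + 2)*(d + 4)*(d + 4)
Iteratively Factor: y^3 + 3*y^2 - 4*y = (y - 1)*(y^2 + 4*y) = y*(y - 1)*(y + 4)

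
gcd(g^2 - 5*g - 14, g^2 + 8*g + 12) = g + 2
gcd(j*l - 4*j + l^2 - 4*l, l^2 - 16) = l - 4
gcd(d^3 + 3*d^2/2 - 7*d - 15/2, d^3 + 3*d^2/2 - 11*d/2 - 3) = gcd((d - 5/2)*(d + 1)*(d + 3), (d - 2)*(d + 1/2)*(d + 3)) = d + 3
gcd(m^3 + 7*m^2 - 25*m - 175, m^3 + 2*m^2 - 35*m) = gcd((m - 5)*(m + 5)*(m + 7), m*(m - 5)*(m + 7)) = m^2 + 2*m - 35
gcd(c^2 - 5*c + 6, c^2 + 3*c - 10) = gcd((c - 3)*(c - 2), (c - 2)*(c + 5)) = c - 2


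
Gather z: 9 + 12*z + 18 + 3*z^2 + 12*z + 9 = 3*z^2 + 24*z + 36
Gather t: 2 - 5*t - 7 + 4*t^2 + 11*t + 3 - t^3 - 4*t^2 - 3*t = -t^3 + 3*t - 2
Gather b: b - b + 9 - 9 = 0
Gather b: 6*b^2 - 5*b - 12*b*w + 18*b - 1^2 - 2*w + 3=6*b^2 + b*(13 - 12*w) - 2*w + 2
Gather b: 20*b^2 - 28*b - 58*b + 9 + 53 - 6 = 20*b^2 - 86*b + 56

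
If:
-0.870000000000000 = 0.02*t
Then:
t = -43.50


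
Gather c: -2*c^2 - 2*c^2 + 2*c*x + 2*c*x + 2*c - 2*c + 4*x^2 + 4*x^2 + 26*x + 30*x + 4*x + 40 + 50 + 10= -4*c^2 + 4*c*x + 8*x^2 + 60*x + 100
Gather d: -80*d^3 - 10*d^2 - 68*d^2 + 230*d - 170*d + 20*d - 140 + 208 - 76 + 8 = -80*d^3 - 78*d^2 + 80*d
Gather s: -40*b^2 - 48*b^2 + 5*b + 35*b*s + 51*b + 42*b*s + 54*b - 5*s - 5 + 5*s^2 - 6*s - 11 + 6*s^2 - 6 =-88*b^2 + 110*b + 11*s^2 + s*(77*b - 11) - 22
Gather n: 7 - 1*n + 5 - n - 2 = 10 - 2*n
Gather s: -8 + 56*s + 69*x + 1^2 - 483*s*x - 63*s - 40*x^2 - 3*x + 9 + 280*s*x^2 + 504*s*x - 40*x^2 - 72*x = s*(280*x^2 + 21*x - 7) - 80*x^2 - 6*x + 2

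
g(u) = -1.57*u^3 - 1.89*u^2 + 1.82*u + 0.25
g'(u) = -4.71*u^2 - 3.78*u + 1.82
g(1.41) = -5.34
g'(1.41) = -12.87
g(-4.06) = 66.78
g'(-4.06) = -60.47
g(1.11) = -2.21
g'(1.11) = -8.18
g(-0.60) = -1.18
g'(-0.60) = 2.39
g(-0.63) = -1.25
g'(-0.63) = 2.33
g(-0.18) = -0.13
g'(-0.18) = 2.35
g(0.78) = -0.23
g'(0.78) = -3.99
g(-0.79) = -1.59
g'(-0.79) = 1.87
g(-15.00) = 4846.45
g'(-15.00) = -1001.23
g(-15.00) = 4846.45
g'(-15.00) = -1001.23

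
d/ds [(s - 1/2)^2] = 2*s - 1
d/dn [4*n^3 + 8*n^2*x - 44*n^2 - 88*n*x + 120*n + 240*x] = 12*n^2 + 16*n*x - 88*n - 88*x + 120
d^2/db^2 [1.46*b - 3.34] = 0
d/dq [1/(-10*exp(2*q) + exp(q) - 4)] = (20*exp(q) - 1)*exp(q)/(10*exp(2*q) - exp(q) + 4)^2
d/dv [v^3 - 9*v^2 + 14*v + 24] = 3*v^2 - 18*v + 14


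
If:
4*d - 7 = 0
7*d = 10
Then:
No Solution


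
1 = 1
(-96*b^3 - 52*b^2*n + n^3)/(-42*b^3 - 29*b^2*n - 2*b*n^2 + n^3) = (48*b^2 + 2*b*n - n^2)/(21*b^2 + 4*b*n - n^2)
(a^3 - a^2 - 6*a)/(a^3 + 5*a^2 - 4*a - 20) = a*(a - 3)/(a^2 + 3*a - 10)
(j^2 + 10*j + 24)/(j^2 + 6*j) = (j + 4)/j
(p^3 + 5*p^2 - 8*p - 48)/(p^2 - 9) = (p^2 + 8*p + 16)/(p + 3)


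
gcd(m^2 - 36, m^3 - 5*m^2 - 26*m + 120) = m - 6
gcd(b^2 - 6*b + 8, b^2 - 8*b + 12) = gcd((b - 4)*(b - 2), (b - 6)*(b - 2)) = b - 2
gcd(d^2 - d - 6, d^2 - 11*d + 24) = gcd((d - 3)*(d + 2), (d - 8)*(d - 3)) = d - 3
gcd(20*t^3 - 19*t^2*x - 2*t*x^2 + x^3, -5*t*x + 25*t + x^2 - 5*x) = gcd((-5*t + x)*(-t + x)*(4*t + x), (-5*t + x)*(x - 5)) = -5*t + x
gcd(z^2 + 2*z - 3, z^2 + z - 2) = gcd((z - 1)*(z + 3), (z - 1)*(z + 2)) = z - 1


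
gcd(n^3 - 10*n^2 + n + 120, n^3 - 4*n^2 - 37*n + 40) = n - 8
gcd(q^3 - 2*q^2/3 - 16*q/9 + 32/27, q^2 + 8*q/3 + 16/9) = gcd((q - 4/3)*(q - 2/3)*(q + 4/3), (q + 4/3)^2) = q + 4/3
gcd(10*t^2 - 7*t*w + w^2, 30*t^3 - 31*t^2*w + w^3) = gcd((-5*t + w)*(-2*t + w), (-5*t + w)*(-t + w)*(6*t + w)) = 5*t - w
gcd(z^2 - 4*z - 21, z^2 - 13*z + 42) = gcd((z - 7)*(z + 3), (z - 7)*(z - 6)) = z - 7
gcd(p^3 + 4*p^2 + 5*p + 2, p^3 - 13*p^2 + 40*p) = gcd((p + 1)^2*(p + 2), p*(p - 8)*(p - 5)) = 1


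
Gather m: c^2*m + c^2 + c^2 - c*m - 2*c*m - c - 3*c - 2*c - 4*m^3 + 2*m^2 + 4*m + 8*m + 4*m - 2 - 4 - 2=2*c^2 - 6*c - 4*m^3 + 2*m^2 + m*(c^2 - 3*c + 16) - 8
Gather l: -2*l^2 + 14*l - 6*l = -2*l^2 + 8*l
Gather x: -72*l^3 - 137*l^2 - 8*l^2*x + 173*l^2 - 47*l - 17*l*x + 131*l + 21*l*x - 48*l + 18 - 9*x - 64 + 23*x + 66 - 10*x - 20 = -72*l^3 + 36*l^2 + 36*l + x*(-8*l^2 + 4*l + 4)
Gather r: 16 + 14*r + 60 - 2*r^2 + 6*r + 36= -2*r^2 + 20*r + 112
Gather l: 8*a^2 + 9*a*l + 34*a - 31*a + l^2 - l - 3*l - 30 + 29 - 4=8*a^2 + 3*a + l^2 + l*(9*a - 4) - 5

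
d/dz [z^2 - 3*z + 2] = 2*z - 3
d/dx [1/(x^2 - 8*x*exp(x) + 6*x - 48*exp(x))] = 2*(4*x*exp(x) - x + 28*exp(x) - 3)/(x^2 - 8*x*exp(x) + 6*x - 48*exp(x))^2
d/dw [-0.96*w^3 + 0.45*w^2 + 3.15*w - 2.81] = -2.88*w^2 + 0.9*w + 3.15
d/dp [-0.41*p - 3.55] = -0.410000000000000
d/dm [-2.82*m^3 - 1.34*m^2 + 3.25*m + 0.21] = -8.46*m^2 - 2.68*m + 3.25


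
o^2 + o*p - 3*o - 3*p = (o - 3)*(o + p)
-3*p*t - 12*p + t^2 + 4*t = (-3*p + t)*(t + 4)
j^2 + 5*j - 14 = (j - 2)*(j + 7)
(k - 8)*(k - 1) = k^2 - 9*k + 8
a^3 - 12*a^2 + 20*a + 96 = (a - 8)*(a - 6)*(a + 2)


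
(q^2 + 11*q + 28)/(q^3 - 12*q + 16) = (q + 7)/(q^2 - 4*q + 4)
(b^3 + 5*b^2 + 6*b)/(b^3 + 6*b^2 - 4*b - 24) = b*(b + 3)/(b^2 + 4*b - 12)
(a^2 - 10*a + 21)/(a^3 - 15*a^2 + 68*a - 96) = (a - 7)/(a^2 - 12*a + 32)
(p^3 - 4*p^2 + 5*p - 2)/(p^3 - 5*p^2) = (p^3 - 4*p^2 + 5*p - 2)/(p^2*(p - 5))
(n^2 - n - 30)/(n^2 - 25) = (n - 6)/(n - 5)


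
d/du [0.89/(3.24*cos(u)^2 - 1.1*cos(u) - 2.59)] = (5.7672*cos(u) - 0.979)*sin(u)/(-3.24*cos(u)^2 + 1.1*cos(u) + 2.59)^2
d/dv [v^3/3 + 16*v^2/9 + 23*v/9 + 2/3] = v^2 + 32*v/9 + 23/9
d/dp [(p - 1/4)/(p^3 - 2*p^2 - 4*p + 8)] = (-8*p^2 - 5*p - 14)/(4*(p^5 - 2*p^4 - 8*p^3 + 16*p^2 + 16*p - 32))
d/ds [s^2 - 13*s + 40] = 2*s - 13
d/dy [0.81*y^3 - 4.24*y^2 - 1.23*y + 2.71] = 2.43*y^2 - 8.48*y - 1.23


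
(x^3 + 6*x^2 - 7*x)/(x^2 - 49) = x*(x - 1)/(x - 7)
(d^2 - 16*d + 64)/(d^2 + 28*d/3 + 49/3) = 3*(d^2 - 16*d + 64)/(3*d^2 + 28*d + 49)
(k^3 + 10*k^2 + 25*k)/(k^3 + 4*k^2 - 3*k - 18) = k*(k^2 + 10*k + 25)/(k^3 + 4*k^2 - 3*k - 18)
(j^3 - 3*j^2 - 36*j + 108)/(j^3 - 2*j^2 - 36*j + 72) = (j - 3)/(j - 2)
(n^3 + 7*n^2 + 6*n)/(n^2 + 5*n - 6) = n*(n + 1)/(n - 1)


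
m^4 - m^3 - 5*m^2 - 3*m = m*(m - 3)*(m + 1)^2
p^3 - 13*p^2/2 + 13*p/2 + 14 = (p - 4)*(p - 7/2)*(p + 1)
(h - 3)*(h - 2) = h^2 - 5*h + 6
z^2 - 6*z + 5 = (z - 5)*(z - 1)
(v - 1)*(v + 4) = v^2 + 3*v - 4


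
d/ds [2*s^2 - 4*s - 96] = 4*s - 4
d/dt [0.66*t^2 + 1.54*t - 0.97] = 1.32*t + 1.54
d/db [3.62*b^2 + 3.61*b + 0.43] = 7.24*b + 3.61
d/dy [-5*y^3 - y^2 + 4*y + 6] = -15*y^2 - 2*y + 4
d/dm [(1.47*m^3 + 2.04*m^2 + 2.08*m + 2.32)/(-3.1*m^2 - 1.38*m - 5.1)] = (-4.557*m^4 - 4.0572*m^3 - 18.8582*m^2 - 6.424*m - 7.4064)/(9.61*m^4 + 8.556*m^3 + 33.5244*m^2 + 14.076*m + 26.01)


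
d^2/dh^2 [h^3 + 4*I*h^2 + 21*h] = 6*h + 8*I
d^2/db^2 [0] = 0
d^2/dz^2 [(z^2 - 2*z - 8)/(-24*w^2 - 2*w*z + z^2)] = 2*(4*(w - z)^2*(-z^2 + 2*z + 8) - (24*w^2 + 2*w*z - z^2)^2 + (24*w^2 + 2*w*z - z^2)*(-z^2 + 2*z + 4*(w - z)*(z - 1) + 8))/(24*w^2 + 2*w*z - z^2)^3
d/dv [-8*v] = -8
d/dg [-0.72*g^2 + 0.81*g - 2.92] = 0.81 - 1.44*g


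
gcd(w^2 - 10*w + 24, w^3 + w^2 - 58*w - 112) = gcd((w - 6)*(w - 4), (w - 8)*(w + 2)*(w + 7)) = 1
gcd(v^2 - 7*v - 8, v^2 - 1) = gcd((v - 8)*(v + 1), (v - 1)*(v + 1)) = v + 1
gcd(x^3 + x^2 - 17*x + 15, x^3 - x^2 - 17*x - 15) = 1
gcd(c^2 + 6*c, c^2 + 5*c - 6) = c + 6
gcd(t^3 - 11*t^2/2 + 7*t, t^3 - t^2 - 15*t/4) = t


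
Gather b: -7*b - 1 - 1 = -7*b - 2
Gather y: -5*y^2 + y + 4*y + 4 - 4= -5*y^2 + 5*y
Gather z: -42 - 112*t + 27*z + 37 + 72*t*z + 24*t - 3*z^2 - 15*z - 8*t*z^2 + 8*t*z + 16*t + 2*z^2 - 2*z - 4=-72*t + z^2*(-8*t - 1) + z*(80*t + 10) - 9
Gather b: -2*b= -2*b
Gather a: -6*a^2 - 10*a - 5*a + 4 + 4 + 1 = -6*a^2 - 15*a + 9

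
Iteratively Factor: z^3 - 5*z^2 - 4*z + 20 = (z - 2)*(z^2 - 3*z - 10) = (z - 2)*(z + 2)*(z - 5)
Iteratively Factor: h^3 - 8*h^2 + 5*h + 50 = (h - 5)*(h^2 - 3*h - 10) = (h - 5)*(h + 2)*(h - 5)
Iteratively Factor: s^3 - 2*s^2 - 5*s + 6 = (s + 2)*(s^2 - 4*s + 3) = (s - 3)*(s + 2)*(s - 1)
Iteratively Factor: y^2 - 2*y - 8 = (y - 4)*(y + 2)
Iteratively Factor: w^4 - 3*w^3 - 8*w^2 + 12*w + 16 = (w + 1)*(w^3 - 4*w^2 - 4*w + 16) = (w - 2)*(w + 1)*(w^2 - 2*w - 8) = (w - 2)*(w + 1)*(w + 2)*(w - 4)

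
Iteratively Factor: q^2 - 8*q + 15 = (q - 3)*(q - 5)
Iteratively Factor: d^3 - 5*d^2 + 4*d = (d)*(d^2 - 5*d + 4) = d*(d - 1)*(d - 4)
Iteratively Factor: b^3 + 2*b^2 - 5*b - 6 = (b + 1)*(b^2 + b - 6) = (b + 1)*(b + 3)*(b - 2)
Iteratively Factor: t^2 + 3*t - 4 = (t - 1)*(t + 4)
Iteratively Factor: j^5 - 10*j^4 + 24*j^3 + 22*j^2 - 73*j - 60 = (j - 4)*(j^4 - 6*j^3 + 22*j + 15) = (j - 4)*(j + 1)*(j^3 - 7*j^2 + 7*j + 15) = (j - 5)*(j - 4)*(j + 1)*(j^2 - 2*j - 3) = (j - 5)*(j - 4)*(j - 3)*(j + 1)*(j + 1)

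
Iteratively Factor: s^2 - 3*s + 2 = (s - 1)*(s - 2)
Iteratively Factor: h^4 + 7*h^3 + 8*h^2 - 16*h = (h + 4)*(h^3 + 3*h^2 - 4*h) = (h + 4)^2*(h^2 - h) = (h - 1)*(h + 4)^2*(h)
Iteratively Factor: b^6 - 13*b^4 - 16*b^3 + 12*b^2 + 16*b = (b - 4)*(b^5 + 4*b^4 + 3*b^3 - 4*b^2 - 4*b) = (b - 4)*(b + 2)*(b^4 + 2*b^3 - b^2 - 2*b) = b*(b - 4)*(b + 2)*(b^3 + 2*b^2 - b - 2) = b*(b - 4)*(b + 1)*(b + 2)*(b^2 + b - 2) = b*(b - 4)*(b + 1)*(b + 2)^2*(b - 1)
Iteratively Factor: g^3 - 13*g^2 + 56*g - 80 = (g - 4)*(g^2 - 9*g + 20) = (g - 5)*(g - 4)*(g - 4)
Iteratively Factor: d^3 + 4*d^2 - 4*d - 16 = (d - 2)*(d^2 + 6*d + 8) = (d - 2)*(d + 4)*(d + 2)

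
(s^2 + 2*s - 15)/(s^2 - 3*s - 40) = (s - 3)/(s - 8)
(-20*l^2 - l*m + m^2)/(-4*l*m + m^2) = (20*l^2 + l*m - m^2)/(m*(4*l - m))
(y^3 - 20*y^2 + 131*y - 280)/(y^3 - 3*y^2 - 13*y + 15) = (y^2 - 15*y + 56)/(y^2 + 2*y - 3)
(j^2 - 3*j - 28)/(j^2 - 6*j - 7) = (j + 4)/(j + 1)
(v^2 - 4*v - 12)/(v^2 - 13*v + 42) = (v + 2)/(v - 7)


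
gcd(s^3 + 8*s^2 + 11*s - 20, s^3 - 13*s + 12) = s^2 + 3*s - 4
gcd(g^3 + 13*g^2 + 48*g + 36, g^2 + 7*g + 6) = g^2 + 7*g + 6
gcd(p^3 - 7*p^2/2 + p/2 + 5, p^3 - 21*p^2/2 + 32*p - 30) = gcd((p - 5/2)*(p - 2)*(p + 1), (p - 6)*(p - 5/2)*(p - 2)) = p^2 - 9*p/2 + 5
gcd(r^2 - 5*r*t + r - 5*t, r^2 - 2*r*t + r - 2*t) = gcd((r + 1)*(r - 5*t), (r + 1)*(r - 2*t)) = r + 1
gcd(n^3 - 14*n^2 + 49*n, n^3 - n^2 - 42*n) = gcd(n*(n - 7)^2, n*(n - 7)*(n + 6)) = n^2 - 7*n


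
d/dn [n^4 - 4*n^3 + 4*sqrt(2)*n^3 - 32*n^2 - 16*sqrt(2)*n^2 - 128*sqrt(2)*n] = 4*n^3 - 12*n^2 + 12*sqrt(2)*n^2 - 64*n - 32*sqrt(2)*n - 128*sqrt(2)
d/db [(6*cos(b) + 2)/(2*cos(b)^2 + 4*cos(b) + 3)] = 2*(6*cos(b)^2 + 4*cos(b) - 5)*sin(b)/(4*cos(b) + cos(2*b) + 4)^2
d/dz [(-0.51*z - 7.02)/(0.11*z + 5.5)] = (-0.223608*z - 11.1804)/(0.11*z + 5.5)^3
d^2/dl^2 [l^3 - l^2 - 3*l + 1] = 6*l - 2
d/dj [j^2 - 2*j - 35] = 2*j - 2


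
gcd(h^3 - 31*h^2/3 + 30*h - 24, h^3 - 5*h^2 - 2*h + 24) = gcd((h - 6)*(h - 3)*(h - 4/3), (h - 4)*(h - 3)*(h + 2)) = h - 3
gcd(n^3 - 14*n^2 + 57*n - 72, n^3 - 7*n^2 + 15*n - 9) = n^2 - 6*n + 9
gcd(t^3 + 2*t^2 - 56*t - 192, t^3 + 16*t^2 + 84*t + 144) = t^2 + 10*t + 24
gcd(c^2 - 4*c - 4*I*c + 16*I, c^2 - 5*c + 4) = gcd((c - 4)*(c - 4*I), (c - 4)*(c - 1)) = c - 4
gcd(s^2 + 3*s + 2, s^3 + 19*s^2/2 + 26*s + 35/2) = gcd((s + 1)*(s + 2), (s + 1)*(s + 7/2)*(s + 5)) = s + 1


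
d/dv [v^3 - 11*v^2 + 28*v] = 3*v^2 - 22*v + 28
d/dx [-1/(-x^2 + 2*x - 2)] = 2*(1 - x)/(x^2 - 2*x + 2)^2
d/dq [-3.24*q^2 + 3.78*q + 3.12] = 3.78 - 6.48*q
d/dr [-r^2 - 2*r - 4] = -2*r - 2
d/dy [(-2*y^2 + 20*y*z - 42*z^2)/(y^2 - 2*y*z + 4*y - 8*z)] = 4*((-y + 5*z)*(y^2 - 2*y*z + 4*y - 8*z) + (y - z + 2)*(y^2 - 10*y*z + 21*z^2))/(y^2 - 2*y*z + 4*y - 8*z)^2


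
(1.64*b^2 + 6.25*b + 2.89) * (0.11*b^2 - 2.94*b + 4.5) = 0.1804*b^4 - 4.1341*b^3 - 10.6771*b^2 + 19.6284*b + 13.005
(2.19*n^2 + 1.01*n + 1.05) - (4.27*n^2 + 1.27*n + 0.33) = -2.08*n^2 - 0.26*n + 0.72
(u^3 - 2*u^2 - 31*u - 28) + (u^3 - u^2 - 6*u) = 2*u^3 - 3*u^2 - 37*u - 28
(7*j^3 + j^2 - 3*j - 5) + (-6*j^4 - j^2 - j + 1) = -6*j^4 + 7*j^3 - 4*j - 4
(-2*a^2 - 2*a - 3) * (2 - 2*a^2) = 4*a^4 + 4*a^3 + 2*a^2 - 4*a - 6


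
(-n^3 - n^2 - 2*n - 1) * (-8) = 8*n^3 + 8*n^2 + 16*n + 8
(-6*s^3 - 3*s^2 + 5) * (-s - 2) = 6*s^4 + 15*s^3 + 6*s^2 - 5*s - 10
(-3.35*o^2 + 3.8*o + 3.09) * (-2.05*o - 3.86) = 6.8675*o^3 + 5.141*o^2 - 21.0025*o - 11.9274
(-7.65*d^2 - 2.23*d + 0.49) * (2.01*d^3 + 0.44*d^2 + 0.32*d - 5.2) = -15.3765*d^5 - 7.8483*d^4 - 2.4443*d^3 + 39.282*d^2 + 11.7528*d - 2.548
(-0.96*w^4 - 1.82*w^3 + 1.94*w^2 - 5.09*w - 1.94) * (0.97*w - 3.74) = -0.9312*w^5 + 1.825*w^4 + 8.6886*w^3 - 12.1929*w^2 + 17.1548*w + 7.2556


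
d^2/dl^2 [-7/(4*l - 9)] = -224/(4*l - 9)^3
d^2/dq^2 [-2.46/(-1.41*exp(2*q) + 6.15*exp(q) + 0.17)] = ((15.129 - 13.8744*exp(q))*(-1.41*exp(2*q) + 6.15*exp(q) + 0.17) - 2.46*(2.82*exp(q) - 6.15)*(5.64*exp(q) - 12.3)*exp(q))*exp(q)/(-1.41*exp(2*q) + 6.15*exp(q) + 0.17)^3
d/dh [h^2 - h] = 2*h - 1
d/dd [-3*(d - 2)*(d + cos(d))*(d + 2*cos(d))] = 3*(d - 2)*(d + cos(d))*(2*sin(d) - 1) + 3*(d - 2)*(d + 2*cos(d))*(sin(d) - 1) - 3*(d + cos(d))*(d + 2*cos(d))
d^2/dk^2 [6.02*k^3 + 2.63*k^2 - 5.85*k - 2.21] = 36.12*k + 5.26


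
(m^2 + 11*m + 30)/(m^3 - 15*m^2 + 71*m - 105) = (m^2 + 11*m + 30)/(m^3 - 15*m^2 + 71*m - 105)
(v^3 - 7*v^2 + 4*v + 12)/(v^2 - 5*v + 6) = (v^2 - 5*v - 6)/(v - 3)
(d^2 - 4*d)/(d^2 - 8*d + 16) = d/(d - 4)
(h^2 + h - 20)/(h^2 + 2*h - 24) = (h + 5)/(h + 6)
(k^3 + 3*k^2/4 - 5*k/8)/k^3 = 1 + 3/(4*k) - 5/(8*k^2)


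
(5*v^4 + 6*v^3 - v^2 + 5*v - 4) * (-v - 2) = -5*v^5 - 16*v^4 - 11*v^3 - 3*v^2 - 6*v + 8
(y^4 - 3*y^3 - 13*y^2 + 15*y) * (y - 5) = y^5 - 8*y^4 + 2*y^3 + 80*y^2 - 75*y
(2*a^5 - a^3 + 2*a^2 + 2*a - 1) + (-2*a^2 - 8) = 2*a^5 - a^3 + 2*a - 9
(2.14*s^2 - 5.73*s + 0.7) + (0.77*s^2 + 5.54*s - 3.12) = 2.91*s^2 - 0.19*s - 2.42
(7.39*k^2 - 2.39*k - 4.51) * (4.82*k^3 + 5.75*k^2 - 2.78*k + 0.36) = 35.6198*k^5 + 30.9727*k^4 - 56.0249*k^3 - 16.6279*k^2 + 11.6774*k - 1.6236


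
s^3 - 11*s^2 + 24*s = s*(s - 8)*(s - 3)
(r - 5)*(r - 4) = r^2 - 9*r + 20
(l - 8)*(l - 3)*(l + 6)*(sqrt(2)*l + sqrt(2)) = sqrt(2)*l^4 - 4*sqrt(2)*l^3 - 47*sqrt(2)*l^2 + 102*sqrt(2)*l + 144*sqrt(2)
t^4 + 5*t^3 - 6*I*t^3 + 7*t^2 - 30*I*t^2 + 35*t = t*(t + 5)*(t - 7*I)*(t + I)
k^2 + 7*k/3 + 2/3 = (k + 1/3)*(k + 2)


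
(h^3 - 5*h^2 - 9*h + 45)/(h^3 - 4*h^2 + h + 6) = (h^2 - 2*h - 15)/(h^2 - h - 2)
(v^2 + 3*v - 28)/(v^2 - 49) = (v - 4)/(v - 7)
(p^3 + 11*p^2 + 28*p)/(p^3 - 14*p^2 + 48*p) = (p^2 + 11*p + 28)/(p^2 - 14*p + 48)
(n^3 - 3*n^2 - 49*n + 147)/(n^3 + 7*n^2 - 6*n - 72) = (n^2 - 49)/(n^2 + 10*n + 24)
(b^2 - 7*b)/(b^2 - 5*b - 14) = b/(b + 2)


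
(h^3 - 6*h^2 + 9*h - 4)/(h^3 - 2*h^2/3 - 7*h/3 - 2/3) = 3*(-h^3 + 6*h^2 - 9*h + 4)/(-3*h^3 + 2*h^2 + 7*h + 2)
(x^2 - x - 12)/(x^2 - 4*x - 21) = (x - 4)/(x - 7)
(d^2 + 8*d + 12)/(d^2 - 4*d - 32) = (d^2 + 8*d + 12)/(d^2 - 4*d - 32)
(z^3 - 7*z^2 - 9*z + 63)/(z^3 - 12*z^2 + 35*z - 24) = (z^2 - 4*z - 21)/(z^2 - 9*z + 8)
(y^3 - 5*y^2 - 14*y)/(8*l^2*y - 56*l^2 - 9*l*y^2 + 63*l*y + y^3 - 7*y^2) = y*(y + 2)/(8*l^2 - 9*l*y + y^2)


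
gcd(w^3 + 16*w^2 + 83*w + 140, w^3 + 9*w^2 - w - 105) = w^2 + 12*w + 35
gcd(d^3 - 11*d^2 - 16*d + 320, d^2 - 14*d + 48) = d - 8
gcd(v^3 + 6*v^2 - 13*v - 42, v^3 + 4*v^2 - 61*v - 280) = v + 7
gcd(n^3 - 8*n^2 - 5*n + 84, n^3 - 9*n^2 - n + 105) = n^2 - 4*n - 21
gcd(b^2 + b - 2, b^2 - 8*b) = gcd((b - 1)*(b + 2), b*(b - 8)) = 1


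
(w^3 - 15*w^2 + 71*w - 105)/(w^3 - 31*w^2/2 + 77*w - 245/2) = 2*(w - 3)/(2*w - 7)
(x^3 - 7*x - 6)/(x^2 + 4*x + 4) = (x^2 - 2*x - 3)/(x + 2)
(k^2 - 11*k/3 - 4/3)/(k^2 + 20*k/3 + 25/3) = (3*k^2 - 11*k - 4)/(3*k^2 + 20*k + 25)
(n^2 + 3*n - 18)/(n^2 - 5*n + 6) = (n + 6)/(n - 2)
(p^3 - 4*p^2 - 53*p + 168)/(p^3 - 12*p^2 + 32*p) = (p^2 + 4*p - 21)/(p*(p - 4))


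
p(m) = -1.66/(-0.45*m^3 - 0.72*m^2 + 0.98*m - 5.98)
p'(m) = -1.66*(1.35*m^2 + 1.44*m - 0.98)/(-0.45*m^3 - 0.72*m^2 + 0.98*m - 5.98)^2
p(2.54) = 0.11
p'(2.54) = -0.08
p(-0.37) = 0.26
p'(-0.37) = 0.05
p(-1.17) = 0.22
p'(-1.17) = 0.02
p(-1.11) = 0.23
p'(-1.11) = 0.03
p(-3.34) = 3.20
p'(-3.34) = -57.27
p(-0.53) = 0.25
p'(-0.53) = 0.05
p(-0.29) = 0.26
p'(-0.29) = 0.05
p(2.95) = 0.08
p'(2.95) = -0.06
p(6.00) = 0.01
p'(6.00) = -0.01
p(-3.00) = 0.51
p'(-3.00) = -1.08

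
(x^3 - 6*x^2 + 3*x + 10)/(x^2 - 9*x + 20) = (x^2 - x - 2)/(x - 4)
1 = 1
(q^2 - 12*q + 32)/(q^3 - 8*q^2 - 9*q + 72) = (q - 4)/(q^2 - 9)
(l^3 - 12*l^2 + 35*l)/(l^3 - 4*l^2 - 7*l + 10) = l*(l - 7)/(l^2 + l - 2)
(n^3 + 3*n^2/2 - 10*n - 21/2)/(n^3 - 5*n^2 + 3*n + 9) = (n + 7/2)/(n - 3)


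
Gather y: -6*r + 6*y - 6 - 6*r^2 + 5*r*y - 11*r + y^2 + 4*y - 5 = -6*r^2 - 17*r + y^2 + y*(5*r + 10) - 11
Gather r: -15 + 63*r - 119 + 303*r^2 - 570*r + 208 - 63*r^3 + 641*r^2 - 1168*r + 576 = -63*r^3 + 944*r^2 - 1675*r + 650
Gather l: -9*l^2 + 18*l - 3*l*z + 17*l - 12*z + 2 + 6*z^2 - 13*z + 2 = -9*l^2 + l*(35 - 3*z) + 6*z^2 - 25*z + 4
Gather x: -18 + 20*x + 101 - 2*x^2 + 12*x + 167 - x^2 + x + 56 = -3*x^2 + 33*x + 306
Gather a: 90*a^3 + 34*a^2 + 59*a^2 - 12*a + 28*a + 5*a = 90*a^3 + 93*a^2 + 21*a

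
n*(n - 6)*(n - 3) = n^3 - 9*n^2 + 18*n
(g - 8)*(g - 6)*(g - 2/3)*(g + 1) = g^4 - 41*g^3/3 + 128*g^2/3 + 76*g/3 - 32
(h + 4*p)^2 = h^2 + 8*h*p + 16*p^2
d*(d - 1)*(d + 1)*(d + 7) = d^4 + 7*d^3 - d^2 - 7*d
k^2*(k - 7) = k^3 - 7*k^2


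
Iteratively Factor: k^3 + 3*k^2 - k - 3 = (k - 1)*(k^2 + 4*k + 3) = (k - 1)*(k + 3)*(k + 1)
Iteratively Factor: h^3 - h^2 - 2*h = (h - 2)*(h^2 + h) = (h - 2)*(h + 1)*(h)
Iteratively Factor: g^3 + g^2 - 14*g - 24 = (g - 4)*(g^2 + 5*g + 6) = (g - 4)*(g + 2)*(g + 3)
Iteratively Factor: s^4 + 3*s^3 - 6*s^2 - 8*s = (s)*(s^3 + 3*s^2 - 6*s - 8) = s*(s + 1)*(s^2 + 2*s - 8) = s*(s - 2)*(s + 1)*(s + 4)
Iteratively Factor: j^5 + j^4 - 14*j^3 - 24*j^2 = (j + 3)*(j^4 - 2*j^3 - 8*j^2) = (j - 4)*(j + 3)*(j^3 + 2*j^2) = (j - 4)*(j + 2)*(j + 3)*(j^2) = j*(j - 4)*(j + 2)*(j + 3)*(j)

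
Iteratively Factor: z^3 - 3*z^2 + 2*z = (z - 1)*(z^2 - 2*z) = z*(z - 1)*(z - 2)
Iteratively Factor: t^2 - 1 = (t - 1)*(t + 1)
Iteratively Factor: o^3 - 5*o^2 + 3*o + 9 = (o - 3)*(o^2 - 2*o - 3) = (o - 3)*(o + 1)*(o - 3)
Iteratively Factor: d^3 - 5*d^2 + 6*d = (d)*(d^2 - 5*d + 6) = d*(d - 2)*(d - 3)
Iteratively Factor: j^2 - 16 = (j + 4)*(j - 4)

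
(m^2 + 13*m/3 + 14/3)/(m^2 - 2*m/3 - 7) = (m + 2)/(m - 3)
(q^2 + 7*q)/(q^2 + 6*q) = (q + 7)/(q + 6)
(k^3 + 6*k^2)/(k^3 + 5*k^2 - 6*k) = k/(k - 1)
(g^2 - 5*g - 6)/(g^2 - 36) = (g + 1)/(g + 6)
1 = 1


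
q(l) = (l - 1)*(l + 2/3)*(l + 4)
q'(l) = (l - 1)*(l + 2/3) + (l - 1)*(l + 4) + (l + 2/3)*(l + 4)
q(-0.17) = -2.23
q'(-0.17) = -3.16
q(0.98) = -0.16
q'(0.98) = 8.07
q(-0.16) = -2.26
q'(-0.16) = -3.10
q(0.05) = -2.76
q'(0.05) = -1.63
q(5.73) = 294.39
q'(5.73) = 138.52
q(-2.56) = 9.71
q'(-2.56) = -1.11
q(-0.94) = 1.62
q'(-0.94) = -6.24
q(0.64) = -2.18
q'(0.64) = 3.92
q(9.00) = 1005.33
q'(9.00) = 307.00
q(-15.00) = -2522.67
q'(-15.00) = 563.00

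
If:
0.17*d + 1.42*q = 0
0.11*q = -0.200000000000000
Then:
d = 15.19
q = -1.82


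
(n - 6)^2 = n^2 - 12*n + 36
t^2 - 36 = (t - 6)*(t + 6)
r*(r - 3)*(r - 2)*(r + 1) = r^4 - 4*r^3 + r^2 + 6*r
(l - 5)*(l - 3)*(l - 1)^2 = l^4 - 10*l^3 + 32*l^2 - 38*l + 15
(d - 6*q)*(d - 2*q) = d^2 - 8*d*q + 12*q^2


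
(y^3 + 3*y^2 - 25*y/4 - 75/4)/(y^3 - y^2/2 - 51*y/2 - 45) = (y - 5/2)/(y - 6)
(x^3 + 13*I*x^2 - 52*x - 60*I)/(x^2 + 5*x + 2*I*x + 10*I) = (x^2 + 11*I*x - 30)/(x + 5)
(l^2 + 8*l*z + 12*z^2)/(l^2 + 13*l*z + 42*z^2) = (l + 2*z)/(l + 7*z)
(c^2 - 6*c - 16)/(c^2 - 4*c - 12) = (c - 8)/(c - 6)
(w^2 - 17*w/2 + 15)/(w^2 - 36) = (w - 5/2)/(w + 6)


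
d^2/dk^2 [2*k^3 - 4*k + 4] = 12*k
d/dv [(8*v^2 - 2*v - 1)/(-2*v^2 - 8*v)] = (-17*v^2 - v - 2)/(v^2*(v^2 + 8*v + 16))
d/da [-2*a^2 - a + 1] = -4*a - 1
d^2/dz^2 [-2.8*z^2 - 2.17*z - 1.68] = -5.60000000000000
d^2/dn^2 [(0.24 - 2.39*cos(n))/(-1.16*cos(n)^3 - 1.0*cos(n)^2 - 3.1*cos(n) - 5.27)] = (0.0293557901864055*(1 - cos(n)^2)^2*cos(3*n) + 0.161727467512592*(1 - cos(n)^2)^2 + 0.0888913976936109*sin(n)^6 - 0.16961123218812*cos(n)^7 - 0.0224948583803873*cos(n)^6 + 0.00490724475499257*cos(n)^5 + 0.022358853901895*cos(n)^3*cos(3*n) + 0.474960021300174*cos(n)^3 + 0.134621138822652*cos(n)^2*cos(3*n) + 0.375694046687939*cos(n)^2 + 0.125488485152268*cos(n)*cos(3*n) - 0.61435810849804*cos(n) - 0.0427482311861767*cos(3*n) - 0.575879312017752)/(0.185007974481659*cos(n)^3 + 0.159489633173844*cos(n)^2 + 0.494417862838915*cos(n) + 0.840510366826156)^3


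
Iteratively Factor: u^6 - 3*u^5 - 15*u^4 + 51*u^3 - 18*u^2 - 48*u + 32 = (u - 1)*(u^5 - 2*u^4 - 17*u^3 + 34*u^2 + 16*u - 32) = (u - 1)*(u + 1)*(u^4 - 3*u^3 - 14*u^2 + 48*u - 32) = (u - 2)*(u - 1)*(u + 1)*(u^3 - u^2 - 16*u + 16) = (u - 2)*(u - 1)*(u + 1)*(u + 4)*(u^2 - 5*u + 4) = (u - 4)*(u - 2)*(u - 1)*(u + 1)*(u + 4)*(u - 1)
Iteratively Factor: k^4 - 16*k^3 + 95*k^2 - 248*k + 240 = (k - 3)*(k^3 - 13*k^2 + 56*k - 80) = (k - 4)*(k - 3)*(k^2 - 9*k + 20) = (k - 5)*(k - 4)*(k - 3)*(k - 4)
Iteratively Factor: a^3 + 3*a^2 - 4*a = (a + 4)*(a^2 - a) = a*(a + 4)*(a - 1)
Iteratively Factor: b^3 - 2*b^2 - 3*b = (b)*(b^2 - 2*b - 3) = b*(b - 3)*(b + 1)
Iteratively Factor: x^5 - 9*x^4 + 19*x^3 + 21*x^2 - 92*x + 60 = (x - 3)*(x^4 - 6*x^3 + x^2 + 24*x - 20) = (x - 3)*(x - 1)*(x^3 - 5*x^2 - 4*x + 20) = (x - 3)*(x - 2)*(x - 1)*(x^2 - 3*x - 10) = (x - 5)*(x - 3)*(x - 2)*(x - 1)*(x + 2)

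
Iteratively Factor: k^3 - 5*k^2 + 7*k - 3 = (k - 3)*(k^2 - 2*k + 1) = (k - 3)*(k - 1)*(k - 1)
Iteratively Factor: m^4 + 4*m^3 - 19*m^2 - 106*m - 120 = (m + 3)*(m^3 + m^2 - 22*m - 40) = (m - 5)*(m + 3)*(m^2 + 6*m + 8) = (m - 5)*(m + 2)*(m + 3)*(m + 4)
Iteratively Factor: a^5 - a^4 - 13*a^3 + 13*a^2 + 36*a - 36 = (a + 2)*(a^4 - 3*a^3 - 7*a^2 + 27*a - 18) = (a - 1)*(a + 2)*(a^3 - 2*a^2 - 9*a + 18) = (a - 3)*(a - 1)*(a + 2)*(a^2 + a - 6) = (a - 3)*(a - 1)*(a + 2)*(a + 3)*(a - 2)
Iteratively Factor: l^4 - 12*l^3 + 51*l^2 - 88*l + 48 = (l - 4)*(l^3 - 8*l^2 + 19*l - 12) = (l - 4)*(l - 3)*(l^2 - 5*l + 4) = (l - 4)*(l - 3)*(l - 1)*(l - 4)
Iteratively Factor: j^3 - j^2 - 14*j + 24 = (j + 4)*(j^2 - 5*j + 6) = (j - 3)*(j + 4)*(j - 2)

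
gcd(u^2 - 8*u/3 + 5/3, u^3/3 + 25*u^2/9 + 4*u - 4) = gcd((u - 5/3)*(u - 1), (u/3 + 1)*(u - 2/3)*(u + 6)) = 1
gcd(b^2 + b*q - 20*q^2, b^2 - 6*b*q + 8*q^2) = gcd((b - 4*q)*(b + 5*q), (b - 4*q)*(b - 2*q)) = -b + 4*q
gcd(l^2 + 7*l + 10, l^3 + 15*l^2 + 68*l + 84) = l + 2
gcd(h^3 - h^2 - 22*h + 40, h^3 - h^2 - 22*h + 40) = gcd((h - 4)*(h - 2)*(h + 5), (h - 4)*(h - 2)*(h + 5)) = h^3 - h^2 - 22*h + 40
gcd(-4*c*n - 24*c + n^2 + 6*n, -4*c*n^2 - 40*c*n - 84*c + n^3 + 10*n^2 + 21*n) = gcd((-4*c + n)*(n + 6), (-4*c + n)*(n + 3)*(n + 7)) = 4*c - n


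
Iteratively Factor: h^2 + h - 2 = (h - 1)*(h + 2)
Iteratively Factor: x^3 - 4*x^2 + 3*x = (x - 1)*(x^2 - 3*x) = x*(x - 1)*(x - 3)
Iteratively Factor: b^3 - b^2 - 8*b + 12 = (b - 2)*(b^2 + b - 6) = (b - 2)*(b + 3)*(b - 2)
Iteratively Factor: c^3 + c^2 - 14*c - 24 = (c - 4)*(c^2 + 5*c + 6) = (c - 4)*(c + 3)*(c + 2)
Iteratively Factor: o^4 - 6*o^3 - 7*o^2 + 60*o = (o)*(o^3 - 6*o^2 - 7*o + 60) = o*(o - 5)*(o^2 - o - 12) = o*(o - 5)*(o + 3)*(o - 4)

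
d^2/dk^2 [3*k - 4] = 0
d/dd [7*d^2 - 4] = 14*d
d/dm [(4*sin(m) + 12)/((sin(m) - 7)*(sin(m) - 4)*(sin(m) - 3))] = 4*(-2*sin(m)^3 + 5*sin(m)^2 + 84*sin(m) - 267)*cos(m)/((sin(m) - 7)^2*(sin(m) - 4)^2*(sin(m) - 3)^2)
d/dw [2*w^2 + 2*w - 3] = 4*w + 2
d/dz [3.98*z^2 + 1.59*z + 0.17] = 7.96*z + 1.59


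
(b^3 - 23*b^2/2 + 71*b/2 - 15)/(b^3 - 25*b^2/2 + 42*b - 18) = (b - 5)/(b - 6)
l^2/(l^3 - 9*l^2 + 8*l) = l/(l^2 - 9*l + 8)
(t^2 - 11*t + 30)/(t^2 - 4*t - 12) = (t - 5)/(t + 2)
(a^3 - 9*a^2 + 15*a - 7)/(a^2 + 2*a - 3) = (a^2 - 8*a + 7)/(a + 3)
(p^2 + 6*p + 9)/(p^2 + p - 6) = (p + 3)/(p - 2)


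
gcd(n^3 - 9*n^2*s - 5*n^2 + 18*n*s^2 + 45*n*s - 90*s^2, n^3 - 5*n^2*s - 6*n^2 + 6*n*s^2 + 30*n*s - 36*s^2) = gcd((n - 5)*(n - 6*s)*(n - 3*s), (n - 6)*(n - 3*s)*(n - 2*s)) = -n + 3*s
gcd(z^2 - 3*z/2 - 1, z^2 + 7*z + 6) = 1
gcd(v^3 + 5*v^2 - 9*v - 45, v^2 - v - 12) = v + 3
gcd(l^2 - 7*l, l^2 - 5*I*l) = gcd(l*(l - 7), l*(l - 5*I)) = l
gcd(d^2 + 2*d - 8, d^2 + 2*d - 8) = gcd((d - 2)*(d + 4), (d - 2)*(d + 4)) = d^2 + 2*d - 8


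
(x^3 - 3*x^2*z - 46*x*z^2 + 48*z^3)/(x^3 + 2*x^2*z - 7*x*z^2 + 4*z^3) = (x^2 - 2*x*z - 48*z^2)/(x^2 + 3*x*z - 4*z^2)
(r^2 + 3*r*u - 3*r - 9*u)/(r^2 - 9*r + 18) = (r + 3*u)/(r - 6)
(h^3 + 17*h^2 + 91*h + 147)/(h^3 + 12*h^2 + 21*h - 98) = (h + 3)/(h - 2)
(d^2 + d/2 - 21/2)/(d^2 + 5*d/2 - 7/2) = (d - 3)/(d - 1)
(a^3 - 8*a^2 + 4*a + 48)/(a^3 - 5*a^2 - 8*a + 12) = (a - 4)/(a - 1)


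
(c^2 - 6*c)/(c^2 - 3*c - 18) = c/(c + 3)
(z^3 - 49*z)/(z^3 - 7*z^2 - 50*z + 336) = z*(z - 7)/(z^2 - 14*z + 48)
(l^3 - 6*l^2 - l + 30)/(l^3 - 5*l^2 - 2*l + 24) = (l - 5)/(l - 4)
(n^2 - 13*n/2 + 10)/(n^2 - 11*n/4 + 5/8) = 4*(n - 4)/(4*n - 1)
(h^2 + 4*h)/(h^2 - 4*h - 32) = h/(h - 8)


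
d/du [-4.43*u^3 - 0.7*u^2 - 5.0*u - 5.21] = -13.29*u^2 - 1.4*u - 5.0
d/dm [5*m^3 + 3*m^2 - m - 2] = 15*m^2 + 6*m - 1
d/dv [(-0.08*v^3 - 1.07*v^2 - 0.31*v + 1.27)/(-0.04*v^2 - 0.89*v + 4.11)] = (0.0032*v^4 + 0.1424*v^3 - 0.0465000000000001*v^2 - 8.6938*v - 0.1438)/(0.0016*v^4 + 0.0712*v^3 + 0.4633*v^2 - 7.3158*v + 16.8921)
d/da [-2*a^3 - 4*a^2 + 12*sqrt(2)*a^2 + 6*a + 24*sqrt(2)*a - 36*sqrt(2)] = -6*a^2 - 8*a + 24*sqrt(2)*a + 6 + 24*sqrt(2)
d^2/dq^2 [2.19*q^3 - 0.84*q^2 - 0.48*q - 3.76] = 13.14*q - 1.68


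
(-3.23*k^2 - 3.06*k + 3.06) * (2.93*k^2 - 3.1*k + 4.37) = -9.4639*k^4 + 1.0472*k^3 + 4.3367*k^2 - 22.8582*k + 13.3722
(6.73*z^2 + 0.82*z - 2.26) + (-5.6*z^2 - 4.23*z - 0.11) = 1.13*z^2 - 3.41*z - 2.37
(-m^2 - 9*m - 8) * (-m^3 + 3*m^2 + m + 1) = m^5 + 6*m^4 - 20*m^3 - 34*m^2 - 17*m - 8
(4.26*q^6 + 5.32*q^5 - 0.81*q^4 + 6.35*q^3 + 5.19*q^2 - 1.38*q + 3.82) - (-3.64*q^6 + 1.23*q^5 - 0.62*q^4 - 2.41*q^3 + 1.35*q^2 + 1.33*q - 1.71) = 7.9*q^6 + 4.09*q^5 - 0.19*q^4 + 8.76*q^3 + 3.84*q^2 - 2.71*q + 5.53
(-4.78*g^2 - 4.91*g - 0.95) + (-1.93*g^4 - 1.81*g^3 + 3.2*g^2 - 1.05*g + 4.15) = -1.93*g^4 - 1.81*g^3 - 1.58*g^2 - 5.96*g + 3.2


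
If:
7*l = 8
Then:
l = 8/7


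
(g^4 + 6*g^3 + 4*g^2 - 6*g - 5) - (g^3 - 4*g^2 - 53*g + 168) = g^4 + 5*g^3 + 8*g^2 + 47*g - 173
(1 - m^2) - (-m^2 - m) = m + 1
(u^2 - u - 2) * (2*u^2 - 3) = 2*u^4 - 2*u^3 - 7*u^2 + 3*u + 6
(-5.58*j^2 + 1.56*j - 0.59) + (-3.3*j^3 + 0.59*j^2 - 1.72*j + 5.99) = -3.3*j^3 - 4.99*j^2 - 0.16*j + 5.4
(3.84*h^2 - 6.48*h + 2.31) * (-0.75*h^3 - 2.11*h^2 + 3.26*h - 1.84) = -2.88*h^5 - 3.2424*h^4 + 24.4587*h^3 - 33.0645*h^2 + 19.4538*h - 4.2504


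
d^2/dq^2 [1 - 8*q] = 0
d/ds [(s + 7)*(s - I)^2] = (s - I)*(3*s + 14 - I)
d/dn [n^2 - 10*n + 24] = 2*n - 10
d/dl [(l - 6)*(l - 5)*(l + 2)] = 3*l^2 - 18*l + 8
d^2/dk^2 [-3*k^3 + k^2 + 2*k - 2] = 2 - 18*k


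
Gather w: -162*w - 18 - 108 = -162*w - 126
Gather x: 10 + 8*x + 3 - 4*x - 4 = 4*x + 9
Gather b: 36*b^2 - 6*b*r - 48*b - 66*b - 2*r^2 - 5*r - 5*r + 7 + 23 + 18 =36*b^2 + b*(-6*r - 114) - 2*r^2 - 10*r + 48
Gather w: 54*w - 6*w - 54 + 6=48*w - 48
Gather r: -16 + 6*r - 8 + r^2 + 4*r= r^2 + 10*r - 24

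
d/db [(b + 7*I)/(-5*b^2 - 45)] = (-b^2 + 2*b*(b + 7*I) - 9)/(5*(b^2 + 9)^2)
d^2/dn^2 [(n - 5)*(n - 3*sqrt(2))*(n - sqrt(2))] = 6*n - 8*sqrt(2) - 10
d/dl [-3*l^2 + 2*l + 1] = 2 - 6*l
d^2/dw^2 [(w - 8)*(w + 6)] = 2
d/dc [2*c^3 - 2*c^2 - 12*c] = 6*c^2 - 4*c - 12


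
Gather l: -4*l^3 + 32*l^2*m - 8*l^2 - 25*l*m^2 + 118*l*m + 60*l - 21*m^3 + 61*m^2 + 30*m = -4*l^3 + l^2*(32*m - 8) + l*(-25*m^2 + 118*m + 60) - 21*m^3 + 61*m^2 + 30*m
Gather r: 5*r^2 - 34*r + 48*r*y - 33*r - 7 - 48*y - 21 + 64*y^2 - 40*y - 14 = 5*r^2 + r*(48*y - 67) + 64*y^2 - 88*y - 42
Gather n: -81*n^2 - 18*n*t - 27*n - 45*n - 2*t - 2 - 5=-81*n^2 + n*(-18*t - 72) - 2*t - 7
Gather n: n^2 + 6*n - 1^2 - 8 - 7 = n^2 + 6*n - 16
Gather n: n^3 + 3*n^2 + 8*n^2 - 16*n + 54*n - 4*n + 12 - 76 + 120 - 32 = n^3 + 11*n^2 + 34*n + 24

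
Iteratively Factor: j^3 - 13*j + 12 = (j - 1)*(j^2 + j - 12) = (j - 1)*(j + 4)*(j - 3)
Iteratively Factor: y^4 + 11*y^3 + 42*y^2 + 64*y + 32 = (y + 4)*(y^3 + 7*y^2 + 14*y + 8) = (y + 2)*(y + 4)*(y^2 + 5*y + 4) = (y + 2)*(y + 4)^2*(y + 1)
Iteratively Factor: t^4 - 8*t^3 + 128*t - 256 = (t - 4)*(t^3 - 4*t^2 - 16*t + 64) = (t - 4)*(t + 4)*(t^2 - 8*t + 16) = (t - 4)^2*(t + 4)*(t - 4)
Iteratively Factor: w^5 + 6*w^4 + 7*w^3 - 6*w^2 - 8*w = (w)*(w^4 + 6*w^3 + 7*w^2 - 6*w - 8) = w*(w - 1)*(w^3 + 7*w^2 + 14*w + 8) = w*(w - 1)*(w + 1)*(w^2 + 6*w + 8) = w*(w - 1)*(w + 1)*(w + 2)*(w + 4)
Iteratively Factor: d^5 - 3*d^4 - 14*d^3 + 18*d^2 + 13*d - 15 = (d - 1)*(d^4 - 2*d^3 - 16*d^2 + 2*d + 15) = (d - 1)^2*(d^3 - d^2 - 17*d - 15) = (d - 1)^2*(d + 3)*(d^2 - 4*d - 5) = (d - 1)^2*(d + 1)*(d + 3)*(d - 5)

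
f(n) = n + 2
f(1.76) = 3.76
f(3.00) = 5.00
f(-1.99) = 0.01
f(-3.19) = -1.19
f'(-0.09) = 1.00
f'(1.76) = 1.00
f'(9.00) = 1.00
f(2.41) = 4.41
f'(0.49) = 1.00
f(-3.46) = -1.46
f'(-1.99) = 1.00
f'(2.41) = 1.00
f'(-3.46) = 1.00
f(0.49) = 2.49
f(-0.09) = 1.91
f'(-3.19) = 1.00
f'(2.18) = 1.00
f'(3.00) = 1.00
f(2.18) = 4.18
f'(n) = 1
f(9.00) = 11.00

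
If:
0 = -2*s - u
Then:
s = -u/2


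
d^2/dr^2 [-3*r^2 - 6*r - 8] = -6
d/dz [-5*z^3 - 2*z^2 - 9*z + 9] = -15*z^2 - 4*z - 9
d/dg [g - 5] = 1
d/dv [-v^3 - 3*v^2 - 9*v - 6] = -3*v^2 - 6*v - 9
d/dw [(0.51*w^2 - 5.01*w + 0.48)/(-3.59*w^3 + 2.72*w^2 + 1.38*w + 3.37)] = (1.8309*w^4 - 35.9718*w^3 + 19.5006*w^2 + 0.8262*w - 17.5461)/(12.8881*w^6 - 19.5296*w^5 - 2.51*w^4 - 16.6894*w^3 + 20.2372*w^2 + 9.3012*w + 11.3569)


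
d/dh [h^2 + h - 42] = 2*h + 1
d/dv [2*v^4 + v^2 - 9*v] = 8*v^3 + 2*v - 9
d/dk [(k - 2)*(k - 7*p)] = 2*k - 7*p - 2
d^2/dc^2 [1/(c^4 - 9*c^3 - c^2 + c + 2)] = 2*((-6*c^2 + 27*c + 1)*(c^4 - 9*c^3 - c^2 + c + 2) + (4*c^3 - 27*c^2 - 2*c + 1)^2)/(c^4 - 9*c^3 - c^2 + c + 2)^3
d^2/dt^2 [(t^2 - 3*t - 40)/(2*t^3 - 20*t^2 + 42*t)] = (t^6 - 9*t^5 - 213*t^4 + 3173*t^3 - 14520*t^2 + 25200*t - 17640)/(t^3*(t^6 - 30*t^5 + 363*t^4 - 2260*t^3 + 7623*t^2 - 13230*t + 9261))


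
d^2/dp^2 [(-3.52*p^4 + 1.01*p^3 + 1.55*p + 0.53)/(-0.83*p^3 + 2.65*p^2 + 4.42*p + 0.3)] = (-3.5527136788005e-15*p^8 + 2.8421709430404e-14*p^7 + 70.822354*p^6 + 223.998954*p^5 + 442.455234*p^4 + 22.332042*p^3 - 19.530762*p^2 - 31.19106*p - 15.755284)/(0.571787*p^9 - 5.476755*p^8 + 8.351211*p^7 + 39.101105*p^6 - 40.513614*p^5 - 155.03115*p^4 - 107.210188*p^3 - 18.29826*p^2 - 1.1934*p - 0.027)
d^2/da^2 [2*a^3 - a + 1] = 12*a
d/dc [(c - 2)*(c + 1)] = 2*c - 1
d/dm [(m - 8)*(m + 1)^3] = (m + 1)^2*(4*m - 23)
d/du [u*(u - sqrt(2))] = 2*u - sqrt(2)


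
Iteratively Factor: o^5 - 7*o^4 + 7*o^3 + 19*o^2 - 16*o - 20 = (o - 2)*(o^4 - 5*o^3 - 3*o^2 + 13*o + 10) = (o - 2)*(o + 1)*(o^3 - 6*o^2 + 3*o + 10) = (o - 5)*(o - 2)*(o + 1)*(o^2 - o - 2) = (o - 5)*(o - 2)*(o + 1)^2*(o - 2)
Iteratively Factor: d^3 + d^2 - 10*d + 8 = (d - 1)*(d^2 + 2*d - 8) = (d - 2)*(d - 1)*(d + 4)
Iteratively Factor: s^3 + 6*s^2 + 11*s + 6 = (s + 2)*(s^2 + 4*s + 3) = (s + 2)*(s + 3)*(s + 1)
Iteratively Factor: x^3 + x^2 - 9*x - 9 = (x - 3)*(x^2 + 4*x + 3) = (x - 3)*(x + 1)*(x + 3)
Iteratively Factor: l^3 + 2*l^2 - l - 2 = (l + 1)*(l^2 + l - 2) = (l + 1)*(l + 2)*(l - 1)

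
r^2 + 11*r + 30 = (r + 5)*(r + 6)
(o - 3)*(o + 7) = o^2 + 4*o - 21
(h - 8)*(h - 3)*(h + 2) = h^3 - 9*h^2 + 2*h + 48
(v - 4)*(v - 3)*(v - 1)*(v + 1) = v^4 - 7*v^3 + 11*v^2 + 7*v - 12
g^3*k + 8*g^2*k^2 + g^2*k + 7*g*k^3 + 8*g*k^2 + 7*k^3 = (g + k)*(g + 7*k)*(g*k + k)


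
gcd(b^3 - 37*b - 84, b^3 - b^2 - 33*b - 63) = b^2 - 4*b - 21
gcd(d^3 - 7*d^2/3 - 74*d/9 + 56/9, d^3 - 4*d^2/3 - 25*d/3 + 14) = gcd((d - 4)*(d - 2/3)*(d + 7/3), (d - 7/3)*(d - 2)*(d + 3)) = 1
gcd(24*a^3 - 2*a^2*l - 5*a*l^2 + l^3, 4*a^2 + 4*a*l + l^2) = 2*a + l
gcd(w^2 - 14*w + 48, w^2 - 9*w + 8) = w - 8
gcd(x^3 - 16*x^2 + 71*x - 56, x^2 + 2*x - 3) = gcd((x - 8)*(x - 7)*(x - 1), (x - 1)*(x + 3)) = x - 1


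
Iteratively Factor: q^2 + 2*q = (q + 2)*(q)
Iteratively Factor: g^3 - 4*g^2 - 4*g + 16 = (g + 2)*(g^2 - 6*g + 8) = (g - 4)*(g + 2)*(g - 2)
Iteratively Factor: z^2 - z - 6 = (z - 3)*(z + 2)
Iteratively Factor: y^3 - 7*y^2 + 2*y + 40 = (y - 5)*(y^2 - 2*y - 8) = (y - 5)*(y - 4)*(y + 2)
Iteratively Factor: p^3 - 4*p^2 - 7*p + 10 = (p - 1)*(p^2 - 3*p - 10) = (p - 5)*(p - 1)*(p + 2)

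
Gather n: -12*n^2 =-12*n^2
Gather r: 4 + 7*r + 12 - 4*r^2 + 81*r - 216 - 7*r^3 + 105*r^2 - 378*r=-7*r^3 + 101*r^2 - 290*r - 200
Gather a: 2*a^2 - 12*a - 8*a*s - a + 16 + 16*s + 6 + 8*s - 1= 2*a^2 + a*(-8*s - 13) + 24*s + 21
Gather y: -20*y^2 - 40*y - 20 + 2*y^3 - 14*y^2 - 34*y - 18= 2*y^3 - 34*y^2 - 74*y - 38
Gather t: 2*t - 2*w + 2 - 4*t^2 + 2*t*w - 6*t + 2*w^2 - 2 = -4*t^2 + t*(2*w - 4) + 2*w^2 - 2*w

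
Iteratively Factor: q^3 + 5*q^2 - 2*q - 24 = (q - 2)*(q^2 + 7*q + 12) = (q - 2)*(q + 3)*(q + 4)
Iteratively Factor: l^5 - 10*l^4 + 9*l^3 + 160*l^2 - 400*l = (l - 4)*(l^4 - 6*l^3 - 15*l^2 + 100*l) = l*(l - 4)*(l^3 - 6*l^2 - 15*l + 100) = l*(l - 5)*(l - 4)*(l^2 - l - 20) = l*(l - 5)*(l - 4)*(l + 4)*(l - 5)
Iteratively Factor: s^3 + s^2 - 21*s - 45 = (s - 5)*(s^2 + 6*s + 9) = (s - 5)*(s + 3)*(s + 3)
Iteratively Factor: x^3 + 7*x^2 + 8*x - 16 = (x + 4)*(x^2 + 3*x - 4) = (x - 1)*(x + 4)*(x + 4)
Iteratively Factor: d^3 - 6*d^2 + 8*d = (d)*(d^2 - 6*d + 8) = d*(d - 4)*(d - 2)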